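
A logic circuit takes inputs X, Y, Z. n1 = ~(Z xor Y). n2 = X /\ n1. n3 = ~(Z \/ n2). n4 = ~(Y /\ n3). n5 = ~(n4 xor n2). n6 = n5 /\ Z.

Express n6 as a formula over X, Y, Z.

(~((~(Y /\ (~(Z \/ (X /\ (~(Z xor Y))))))) xor (X /\ (~(Z xor Y))))) /\ Z

n1 = ~(Z xor Y)
n2 = X /\ n1 = X /\ (~(Z xor Y))
n3 = ~(Z \/ n2) = ~(Z \/ (X /\ (~(Z xor Y))))
n4 = ~(Y /\ n3) = ~(Y /\ (~(Z \/ (X /\ (~(Z xor Y))))))
n5 = ~(n4 xor n2) = ~((~(Y /\ (~(Z \/ (X /\ (~(Z xor Y))))))) xor (X /\ (~(Z xor Y))))
n6 = n5 /\ Z = (~((~(Y /\ (~(Z \/ (X /\ (~(Z xor Y))))))) xor (X /\ (~(Z xor Y))))) /\ Z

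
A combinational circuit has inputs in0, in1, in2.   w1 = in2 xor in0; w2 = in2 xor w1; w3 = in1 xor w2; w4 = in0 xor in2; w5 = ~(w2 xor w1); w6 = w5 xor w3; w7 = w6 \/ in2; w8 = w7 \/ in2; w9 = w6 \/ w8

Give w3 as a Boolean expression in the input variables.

w1 = in2 xor in0
w2 = in2 xor w1 = in2 xor (in2 xor in0)
w3 = in1 xor w2 = in1 xor (in2 xor (in2 xor in0))

in1 xor (in2 xor (in2 xor in0))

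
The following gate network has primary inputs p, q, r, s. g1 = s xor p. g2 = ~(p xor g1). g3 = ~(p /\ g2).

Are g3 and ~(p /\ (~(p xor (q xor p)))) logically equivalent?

g1 = s xor p
g2 = ~(p xor g1) = ~(p xor (s xor p))
g3 = ~(p /\ g2) = ~(p /\ (~(p xor (s xor p))))
At p=1, q=0, r=0, s=1: circuit gives 1, formula gives 0.

No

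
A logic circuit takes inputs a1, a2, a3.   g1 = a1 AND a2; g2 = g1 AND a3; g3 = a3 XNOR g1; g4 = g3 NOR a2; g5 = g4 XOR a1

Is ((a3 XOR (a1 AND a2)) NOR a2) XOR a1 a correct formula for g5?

g1 = a1 AND a2
g3 = a3 XNOR g1 = a3 XNOR (a1 AND a2)
g4 = g3 NOR a2 = (a3 XNOR (a1 AND a2)) NOR a2
g5 = g4 XOR a1 = ((a3 XNOR (a1 AND a2)) NOR a2) XOR a1
At a1=0, a2=0, a3=0: circuit gives 0, formula gives 1.

No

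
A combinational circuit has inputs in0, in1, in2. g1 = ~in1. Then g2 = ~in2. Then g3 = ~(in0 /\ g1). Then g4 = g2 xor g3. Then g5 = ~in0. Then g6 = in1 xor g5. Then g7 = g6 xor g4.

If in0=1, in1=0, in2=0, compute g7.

g1 = ~0 = 1
g2 = ~0 = 1
g3 = ~(1 /\ 1) = 0
g4 = 1 xor 0 = 1
g5 = ~1 = 0
g6 = 0 xor 0 = 0
g7 = 0 xor 1 = 1

1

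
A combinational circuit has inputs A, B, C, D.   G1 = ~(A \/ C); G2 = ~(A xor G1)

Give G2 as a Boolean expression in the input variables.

G1 = ~(A \/ C)
G2 = ~(A xor G1) = ~(A xor (~(A \/ C)))

~(A xor (~(A \/ C)))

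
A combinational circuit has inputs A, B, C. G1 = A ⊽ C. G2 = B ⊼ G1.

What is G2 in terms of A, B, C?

G1 = A ⊽ C
G2 = B ⊼ G1 = B ⊼ (A ⊽ C)

B ⊼ (A ⊽ C)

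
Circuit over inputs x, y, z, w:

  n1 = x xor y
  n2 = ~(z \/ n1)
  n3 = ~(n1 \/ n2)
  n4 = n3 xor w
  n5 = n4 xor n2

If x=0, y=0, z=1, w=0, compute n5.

1

n1 = 0 xor 0 = 0
n2 = ~(1 \/ 0) = 0
n3 = ~(0 \/ 0) = 1
n4 = 1 xor 0 = 1
n5 = 1 xor 0 = 1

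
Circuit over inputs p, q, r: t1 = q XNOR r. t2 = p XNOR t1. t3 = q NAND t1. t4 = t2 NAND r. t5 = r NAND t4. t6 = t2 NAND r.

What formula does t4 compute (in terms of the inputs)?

t1 = q XNOR r
t2 = p XNOR t1 = p XNOR (q XNOR r)
t4 = t2 NAND r = (p XNOR (q XNOR r)) NAND r

(p XNOR (q XNOR r)) NAND r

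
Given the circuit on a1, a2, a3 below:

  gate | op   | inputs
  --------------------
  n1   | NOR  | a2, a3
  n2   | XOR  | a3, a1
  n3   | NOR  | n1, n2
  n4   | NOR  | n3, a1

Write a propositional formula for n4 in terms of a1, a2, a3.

n1 = a2 NOR a3
n2 = a3 XOR a1
n3 = n1 NOR n2 = (a2 NOR a3) NOR (a3 XOR a1)
n4 = n3 NOR a1 = ((a2 NOR a3) NOR (a3 XOR a1)) NOR a1

((a2 NOR a3) NOR (a3 XOR a1)) NOR a1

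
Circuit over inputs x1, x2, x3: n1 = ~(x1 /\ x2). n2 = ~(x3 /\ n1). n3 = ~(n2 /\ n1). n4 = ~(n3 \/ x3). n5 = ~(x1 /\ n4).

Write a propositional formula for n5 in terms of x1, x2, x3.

~(x1 /\ (~((~((~(x3 /\ (~(x1 /\ x2)))) /\ (~(x1 /\ x2)))) \/ x3)))

n1 = ~(x1 /\ x2)
n2 = ~(x3 /\ n1) = ~(x3 /\ (~(x1 /\ x2)))
n3 = ~(n2 /\ n1) = ~((~(x3 /\ (~(x1 /\ x2)))) /\ (~(x1 /\ x2)))
n4 = ~(n3 \/ x3) = ~((~((~(x3 /\ (~(x1 /\ x2)))) /\ (~(x1 /\ x2)))) \/ x3)
n5 = ~(x1 /\ n4) = ~(x1 /\ (~((~((~(x3 /\ (~(x1 /\ x2)))) /\ (~(x1 /\ x2)))) \/ x3)))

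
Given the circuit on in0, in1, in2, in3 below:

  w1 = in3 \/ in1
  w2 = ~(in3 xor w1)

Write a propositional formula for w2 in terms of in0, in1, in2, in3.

~(in3 xor (in3 \/ in1))

w1 = in3 \/ in1
w2 = ~(in3 xor w1) = ~(in3 xor (in3 \/ in1))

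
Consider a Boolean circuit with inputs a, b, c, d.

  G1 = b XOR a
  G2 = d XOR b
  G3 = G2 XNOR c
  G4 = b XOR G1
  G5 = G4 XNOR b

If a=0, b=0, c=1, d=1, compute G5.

1

G1 = 0 XOR 0 = 0
G4 = 0 XOR 0 = 0
G5 = 0 XNOR 0 = 1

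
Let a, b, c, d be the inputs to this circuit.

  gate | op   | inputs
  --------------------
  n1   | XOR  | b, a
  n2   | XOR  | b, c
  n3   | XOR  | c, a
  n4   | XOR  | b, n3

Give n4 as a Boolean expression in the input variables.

n3 = c XOR a
n4 = b XOR n3 = b XOR (c XOR a)

b XOR (c XOR a)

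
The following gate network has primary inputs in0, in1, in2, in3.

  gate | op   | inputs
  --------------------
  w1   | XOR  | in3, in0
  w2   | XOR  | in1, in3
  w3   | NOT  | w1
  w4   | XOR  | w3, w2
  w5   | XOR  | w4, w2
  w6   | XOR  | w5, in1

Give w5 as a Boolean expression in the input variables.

w1 = in3 XOR in0
w2 = in1 XOR in3
w3 = NOT w1 = NOT (in3 XOR in0)
w4 = w3 XOR w2 = NOT (in3 XOR in0) XOR (in1 XOR in3)
w5 = w4 XOR w2 = (NOT (in3 XOR in0) XOR (in1 XOR in3)) XOR (in1 XOR in3)

(NOT (in3 XOR in0) XOR (in1 XOR in3)) XOR (in1 XOR in3)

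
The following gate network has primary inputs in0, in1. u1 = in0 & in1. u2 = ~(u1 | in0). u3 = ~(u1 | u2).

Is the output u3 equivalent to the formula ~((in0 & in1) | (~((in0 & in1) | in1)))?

u1 = in0 & in1
u2 = ~(u1 | in0) = ~((in0 & in1) | in0)
u3 = ~(u1 | u2) = ~((in0 & in1) | (~((in0 & in1) | in0)))
At in0=0, in1=1: circuit gives 0, formula gives 1.

No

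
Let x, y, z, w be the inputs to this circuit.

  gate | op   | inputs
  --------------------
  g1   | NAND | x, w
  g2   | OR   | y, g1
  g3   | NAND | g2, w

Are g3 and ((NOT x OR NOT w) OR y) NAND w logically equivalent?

g1 = x NAND w
g2 = y OR g1 = y OR (x NAND w)
g3 = g2 NAND w = (y OR (x NAND w)) NAND w
At x=0, y=0, z=0, w=1: circuit gives 0, formula gives 0.
At x=0, y=0, z=0, w=0: circuit gives 1, formula gives 1.
Agrees on all 16 inputs.

Yes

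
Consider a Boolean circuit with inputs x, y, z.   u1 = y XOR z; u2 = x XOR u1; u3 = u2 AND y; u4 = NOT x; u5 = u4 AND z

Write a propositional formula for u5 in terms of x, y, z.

u4 = NOT x
u5 = u4 AND z = NOT x AND z

NOT x AND z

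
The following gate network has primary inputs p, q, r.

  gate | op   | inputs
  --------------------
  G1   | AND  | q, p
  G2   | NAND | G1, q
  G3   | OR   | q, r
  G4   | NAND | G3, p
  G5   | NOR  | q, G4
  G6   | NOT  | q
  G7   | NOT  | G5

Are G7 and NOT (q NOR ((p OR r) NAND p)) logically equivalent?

No

G3 = q OR r
G4 = G3 NAND p = (q OR r) NAND p
G5 = q NOR G4 = q NOR ((q OR r) NAND p)
G7 = NOT G5 = NOT (q NOR ((q OR r) NAND p))
At p=1, q=0, r=0: circuit gives 1, formula gives 0.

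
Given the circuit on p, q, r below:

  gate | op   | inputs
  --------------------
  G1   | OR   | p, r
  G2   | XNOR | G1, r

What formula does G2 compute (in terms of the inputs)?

(p OR r) XNOR r

G1 = p OR r
G2 = G1 XNOR r = (p OR r) XNOR r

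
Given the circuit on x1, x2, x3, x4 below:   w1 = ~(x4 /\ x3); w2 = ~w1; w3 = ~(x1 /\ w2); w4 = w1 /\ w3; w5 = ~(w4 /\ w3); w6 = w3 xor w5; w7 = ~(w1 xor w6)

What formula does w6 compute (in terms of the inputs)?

w1 = ~(x4 /\ x3)
w2 = ~w1 = ~(~(x4 /\ x3))
w3 = ~(x1 /\ w2) = ~(x1 /\ ~(~(x4 /\ x3)))
w4 = w1 /\ w3 = (~(x4 /\ x3)) /\ (~(x1 /\ ~(~(x4 /\ x3))))
w5 = ~(w4 /\ w3) = ~(((~(x4 /\ x3)) /\ (~(x1 /\ ~(~(x4 /\ x3))))) /\ (~(x1 /\ ~(~(x4 /\ x3)))))
w6 = w3 xor w5 = (~(x1 /\ ~(~(x4 /\ x3)))) xor (~(((~(x4 /\ x3)) /\ (~(x1 /\ ~(~(x4 /\ x3))))) /\ (~(x1 /\ ~(~(x4 /\ x3))))))

(~(x1 /\ ~(~(x4 /\ x3)))) xor (~(((~(x4 /\ x3)) /\ (~(x1 /\ ~(~(x4 /\ x3))))) /\ (~(x1 /\ ~(~(x4 /\ x3))))))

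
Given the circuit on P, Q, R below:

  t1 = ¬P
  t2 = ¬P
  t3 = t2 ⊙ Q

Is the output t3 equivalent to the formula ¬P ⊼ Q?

t2 = ¬P
t3 = t2 ⊙ Q = ¬P ⊙ Q
At P=0, Q=0, R=0: circuit gives 0, formula gives 1.

No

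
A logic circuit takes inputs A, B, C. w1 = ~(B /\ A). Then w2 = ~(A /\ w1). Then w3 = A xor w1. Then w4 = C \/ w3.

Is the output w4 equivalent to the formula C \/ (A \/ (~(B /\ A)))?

No

w1 = ~(B /\ A)
w3 = A xor w1 = A xor (~(B /\ A))
w4 = C \/ w3 = C \/ (A xor (~(B /\ A)))
At A=1, B=0, C=0: circuit gives 0, formula gives 1.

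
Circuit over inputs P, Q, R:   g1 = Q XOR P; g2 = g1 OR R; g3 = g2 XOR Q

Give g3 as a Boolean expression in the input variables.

g1 = Q XOR P
g2 = g1 OR R = (Q XOR P) OR R
g3 = g2 XOR Q = ((Q XOR P) OR R) XOR Q

((Q XOR P) OR R) XOR Q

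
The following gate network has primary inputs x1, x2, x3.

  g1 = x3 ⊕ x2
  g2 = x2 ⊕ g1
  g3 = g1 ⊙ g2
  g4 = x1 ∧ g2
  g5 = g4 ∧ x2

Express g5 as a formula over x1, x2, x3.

(x1 ∧ (x2 ⊕ (x3 ⊕ x2))) ∧ x2

g1 = x3 ⊕ x2
g2 = x2 ⊕ g1 = x2 ⊕ (x3 ⊕ x2)
g4 = x1 ∧ g2 = x1 ∧ (x2 ⊕ (x3 ⊕ x2))
g5 = g4 ∧ x2 = (x1 ∧ (x2 ⊕ (x3 ⊕ x2))) ∧ x2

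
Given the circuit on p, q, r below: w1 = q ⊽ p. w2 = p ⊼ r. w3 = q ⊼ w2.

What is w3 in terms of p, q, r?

q ⊼ (p ⊼ r)

w2 = p ⊼ r
w3 = q ⊼ w2 = q ⊼ (p ⊼ r)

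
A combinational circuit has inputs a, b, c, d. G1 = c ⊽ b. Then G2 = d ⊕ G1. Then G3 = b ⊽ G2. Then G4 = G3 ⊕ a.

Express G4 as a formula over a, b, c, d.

(b ⊽ (d ⊕ (c ⊽ b))) ⊕ a

G1 = c ⊽ b
G2 = d ⊕ G1 = d ⊕ (c ⊽ b)
G3 = b ⊽ G2 = b ⊽ (d ⊕ (c ⊽ b))
G4 = G3 ⊕ a = (b ⊽ (d ⊕ (c ⊽ b))) ⊕ a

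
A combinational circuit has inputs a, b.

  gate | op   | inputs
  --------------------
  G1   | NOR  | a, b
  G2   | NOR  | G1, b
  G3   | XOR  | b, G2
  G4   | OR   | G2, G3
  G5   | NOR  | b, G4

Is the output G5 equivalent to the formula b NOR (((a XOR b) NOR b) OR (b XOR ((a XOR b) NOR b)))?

G1 = a NOR b
G2 = G1 NOR b = (a NOR b) NOR b
G3 = b XOR G2 = b XOR ((a NOR b) NOR b)
G4 = G2 OR G3 = ((a NOR b) NOR b) OR (b XOR ((a NOR b) NOR b))
G5 = b NOR G4 = b NOR (((a NOR b) NOR b) OR (b XOR ((a NOR b) NOR b)))
At a=0, b=0: circuit gives 1, formula gives 0.

No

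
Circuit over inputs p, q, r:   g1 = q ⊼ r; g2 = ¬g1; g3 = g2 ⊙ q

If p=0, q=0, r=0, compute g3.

g1 = 0 ⊼ 0 = 1
g2 = ¬1 = 0
g3 = 0 ⊙ 0 = 1

1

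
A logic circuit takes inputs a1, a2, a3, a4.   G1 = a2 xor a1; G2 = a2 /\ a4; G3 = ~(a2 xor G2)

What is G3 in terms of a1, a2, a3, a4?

~(a2 xor (a2 /\ a4))

G2 = a2 /\ a4
G3 = ~(a2 xor G2) = ~(a2 xor (a2 /\ a4))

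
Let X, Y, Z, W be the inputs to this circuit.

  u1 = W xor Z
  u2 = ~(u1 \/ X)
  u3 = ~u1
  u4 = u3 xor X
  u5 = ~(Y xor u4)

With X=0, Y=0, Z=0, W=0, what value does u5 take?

0

u1 = 0 xor 0 = 0
u3 = ~0 = 1
u4 = 1 xor 0 = 1
u5 = ~(0 xor 1) = 0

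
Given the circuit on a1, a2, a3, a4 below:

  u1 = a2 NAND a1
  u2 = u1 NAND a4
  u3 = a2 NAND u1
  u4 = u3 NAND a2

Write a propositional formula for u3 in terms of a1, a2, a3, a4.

a2 NAND (a2 NAND a1)

u1 = a2 NAND a1
u3 = a2 NAND u1 = a2 NAND (a2 NAND a1)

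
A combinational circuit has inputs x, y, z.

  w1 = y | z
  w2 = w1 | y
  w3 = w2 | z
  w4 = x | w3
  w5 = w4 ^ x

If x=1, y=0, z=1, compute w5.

0

w1 = 0 | 1 = 1
w2 = 1 | 0 = 1
w3 = 1 | 1 = 1
w4 = 1 | 1 = 1
w5 = 1 ^ 1 = 0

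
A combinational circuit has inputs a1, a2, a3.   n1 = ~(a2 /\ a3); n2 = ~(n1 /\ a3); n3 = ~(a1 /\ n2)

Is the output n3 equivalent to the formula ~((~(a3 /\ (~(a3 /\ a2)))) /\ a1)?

Yes

n1 = ~(a2 /\ a3)
n2 = ~(n1 /\ a3) = ~((~(a2 /\ a3)) /\ a3)
n3 = ~(a1 /\ n2) = ~(a1 /\ (~((~(a2 /\ a3)) /\ a3)))
At a1=1, a2=0, a3=0: circuit gives 0, formula gives 0.
At a1=0, a2=0, a3=0: circuit gives 1, formula gives 1.
Agrees on all 8 inputs.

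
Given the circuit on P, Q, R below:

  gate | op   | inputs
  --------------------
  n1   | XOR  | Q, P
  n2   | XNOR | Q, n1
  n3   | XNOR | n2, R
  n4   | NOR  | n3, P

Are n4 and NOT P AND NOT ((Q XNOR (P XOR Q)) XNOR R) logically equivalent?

Yes

n1 = Q XOR P
n2 = Q XNOR n1 = Q XNOR (Q XOR P)
n3 = n2 XNOR R = (Q XNOR (Q XOR P)) XNOR R
n4 = n3 NOR P = ((Q XNOR (Q XOR P)) XNOR R) NOR P
At P=0, Q=0, R=1: circuit gives 0, formula gives 0.
At P=0, Q=0, R=0: circuit gives 1, formula gives 1.
Agrees on all 8 inputs.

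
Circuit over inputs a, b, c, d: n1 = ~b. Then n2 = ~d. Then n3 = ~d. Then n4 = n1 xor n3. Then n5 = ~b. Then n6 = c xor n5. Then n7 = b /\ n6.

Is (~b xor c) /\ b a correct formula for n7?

Yes

n5 = ~b
n6 = c xor n5 = c xor ~b
n7 = b /\ n6 = b /\ (c xor ~b)
At a=0, b=0, c=0, d=0: circuit gives 0, formula gives 0.
At a=0, b=1, c=1, d=0: circuit gives 1, formula gives 1.
Agrees on all 16 inputs.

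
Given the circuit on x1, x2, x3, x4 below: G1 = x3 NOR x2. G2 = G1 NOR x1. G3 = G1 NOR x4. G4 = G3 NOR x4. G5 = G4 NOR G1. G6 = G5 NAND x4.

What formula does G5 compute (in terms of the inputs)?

G1 = x3 NOR x2
G3 = G1 NOR x4 = (x3 NOR x2) NOR x4
G4 = G3 NOR x4 = ((x3 NOR x2) NOR x4) NOR x4
G5 = G4 NOR G1 = (((x3 NOR x2) NOR x4) NOR x4) NOR (x3 NOR x2)

(((x3 NOR x2) NOR x4) NOR x4) NOR (x3 NOR x2)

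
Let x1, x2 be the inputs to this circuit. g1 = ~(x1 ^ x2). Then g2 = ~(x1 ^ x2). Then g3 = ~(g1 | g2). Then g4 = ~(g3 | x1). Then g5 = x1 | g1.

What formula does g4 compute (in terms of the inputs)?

~((~((~(x1 ^ x2)) | (~(x1 ^ x2)))) | x1)

g1 = ~(x1 ^ x2)
g2 = ~(x1 ^ x2)
g3 = ~(g1 | g2) = ~((~(x1 ^ x2)) | (~(x1 ^ x2)))
g4 = ~(g3 | x1) = ~((~((~(x1 ^ x2)) | (~(x1 ^ x2)))) | x1)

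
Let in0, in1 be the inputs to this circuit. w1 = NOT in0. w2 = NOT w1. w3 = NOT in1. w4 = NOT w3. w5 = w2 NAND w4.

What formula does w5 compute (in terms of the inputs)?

NOT NOT in0 NAND NOT NOT in1

w1 = NOT in0
w2 = NOT w1 = NOT NOT in0
w3 = NOT in1
w4 = NOT w3 = NOT NOT in1
w5 = w2 NAND w4 = NOT NOT in0 NAND NOT NOT in1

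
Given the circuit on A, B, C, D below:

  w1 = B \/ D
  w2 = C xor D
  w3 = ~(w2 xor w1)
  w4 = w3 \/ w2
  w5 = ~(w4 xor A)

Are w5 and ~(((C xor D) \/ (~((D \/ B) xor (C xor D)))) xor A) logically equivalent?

Yes

w1 = B \/ D
w2 = C xor D
w3 = ~(w2 xor w1) = ~((C xor D) xor (B \/ D))
w4 = w3 \/ w2 = (~((C xor D) xor (B \/ D))) \/ (C xor D)
w5 = ~(w4 xor A) = ~(((~((C xor D) xor (B \/ D))) \/ (C xor D)) xor A)
At A=0, B=0, C=0, D=0: circuit gives 0, formula gives 0.
At A=0, B=0, C=1, D=1: circuit gives 1, formula gives 1.
Agrees on all 16 inputs.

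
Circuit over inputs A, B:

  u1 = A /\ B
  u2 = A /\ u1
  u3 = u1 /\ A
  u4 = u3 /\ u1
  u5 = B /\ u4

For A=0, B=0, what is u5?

0

u1 = 0 /\ 0 = 0
u3 = 0 /\ 0 = 0
u4 = 0 /\ 0 = 0
u5 = 0 /\ 0 = 0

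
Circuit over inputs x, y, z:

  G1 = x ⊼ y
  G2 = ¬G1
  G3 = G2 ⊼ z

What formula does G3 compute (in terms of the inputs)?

G1 = x ⊼ y
G2 = ¬G1 = ¬(x ⊼ y)
G3 = G2 ⊼ z = ¬(x ⊼ y) ⊼ z

¬(x ⊼ y) ⊼ z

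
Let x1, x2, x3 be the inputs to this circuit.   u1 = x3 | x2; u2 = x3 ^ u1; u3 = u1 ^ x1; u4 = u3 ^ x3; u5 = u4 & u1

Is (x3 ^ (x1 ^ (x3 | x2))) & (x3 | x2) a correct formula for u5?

u1 = x3 | x2
u3 = u1 ^ x1 = (x3 | x2) ^ x1
u4 = u3 ^ x3 = ((x3 | x2) ^ x1) ^ x3
u5 = u4 & u1 = (((x3 | x2) ^ x1) ^ x3) & (x3 | x2)
At x1=0, x2=0, x3=0: circuit gives 0, formula gives 0.
At x1=0, x2=1, x3=0: circuit gives 1, formula gives 1.
Agrees on all 8 inputs.

Yes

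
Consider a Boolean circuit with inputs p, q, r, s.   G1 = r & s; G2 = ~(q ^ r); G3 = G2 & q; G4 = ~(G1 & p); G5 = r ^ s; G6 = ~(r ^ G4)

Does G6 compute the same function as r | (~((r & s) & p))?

G1 = r & s
G4 = ~(G1 & p) = ~((r & s) & p)
G6 = ~(r ^ G4) = ~(r ^ (~((r & s) & p)))
At p=0, q=0, r=0, s=0: circuit gives 0, formula gives 1.

No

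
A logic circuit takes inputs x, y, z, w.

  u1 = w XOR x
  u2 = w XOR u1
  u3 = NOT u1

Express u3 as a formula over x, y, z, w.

NOT (w XOR x)

u1 = w XOR x
u3 = NOT u1 = NOT (w XOR x)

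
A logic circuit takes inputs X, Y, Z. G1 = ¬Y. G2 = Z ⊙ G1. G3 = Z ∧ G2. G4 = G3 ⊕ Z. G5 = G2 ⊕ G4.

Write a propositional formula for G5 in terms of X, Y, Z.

(Z ⊙ ¬Y) ⊕ ((Z ∧ (Z ⊙ ¬Y)) ⊕ Z)

G1 = ¬Y
G2 = Z ⊙ G1 = Z ⊙ ¬Y
G3 = Z ∧ G2 = Z ∧ (Z ⊙ ¬Y)
G4 = G3 ⊕ Z = (Z ∧ (Z ⊙ ¬Y)) ⊕ Z
G5 = G2 ⊕ G4 = (Z ⊙ ¬Y) ⊕ ((Z ∧ (Z ⊙ ¬Y)) ⊕ Z)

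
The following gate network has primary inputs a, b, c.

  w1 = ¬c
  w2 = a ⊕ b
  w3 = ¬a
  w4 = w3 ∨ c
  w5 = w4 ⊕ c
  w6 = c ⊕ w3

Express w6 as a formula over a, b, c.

w3 = ¬a
w6 = c ⊕ w3 = c ⊕ ¬a

c ⊕ ¬a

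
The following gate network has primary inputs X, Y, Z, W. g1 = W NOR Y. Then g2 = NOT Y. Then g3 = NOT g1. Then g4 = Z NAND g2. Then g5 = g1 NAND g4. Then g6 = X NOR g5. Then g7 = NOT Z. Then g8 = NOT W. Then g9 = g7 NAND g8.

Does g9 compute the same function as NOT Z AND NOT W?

No

g7 = NOT Z
g8 = NOT W
g9 = g7 NAND g8 = NOT Z NAND NOT W
At X=0, Y=0, Z=0, W=0: circuit gives 0, formula gives 1.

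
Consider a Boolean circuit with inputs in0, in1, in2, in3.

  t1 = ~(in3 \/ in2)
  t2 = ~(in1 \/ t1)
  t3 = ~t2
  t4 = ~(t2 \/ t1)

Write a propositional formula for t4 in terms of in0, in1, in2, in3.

t1 = ~(in3 \/ in2)
t2 = ~(in1 \/ t1) = ~(in1 \/ (~(in3 \/ in2)))
t4 = ~(t2 \/ t1) = ~((~(in1 \/ (~(in3 \/ in2)))) \/ (~(in3 \/ in2)))

~((~(in1 \/ (~(in3 \/ in2)))) \/ (~(in3 \/ in2)))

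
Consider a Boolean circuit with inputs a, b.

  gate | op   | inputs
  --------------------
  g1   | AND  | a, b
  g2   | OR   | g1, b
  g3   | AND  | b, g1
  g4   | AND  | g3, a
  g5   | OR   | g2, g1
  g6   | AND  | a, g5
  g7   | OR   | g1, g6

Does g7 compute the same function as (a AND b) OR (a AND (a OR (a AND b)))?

No

g1 = a AND b
g2 = g1 OR b = (a AND b) OR b
g5 = g2 OR g1 = ((a AND b) OR b) OR (a AND b)
g6 = a AND g5 = a AND (((a AND b) OR b) OR (a AND b))
g7 = g1 OR g6 = (a AND b) OR (a AND (((a AND b) OR b) OR (a AND b)))
At a=1, b=0: circuit gives 0, formula gives 1.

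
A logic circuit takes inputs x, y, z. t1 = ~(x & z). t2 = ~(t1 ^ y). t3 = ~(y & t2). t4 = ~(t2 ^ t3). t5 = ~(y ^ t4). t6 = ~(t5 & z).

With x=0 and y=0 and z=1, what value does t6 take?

0

t1 = ~(0 & 1) = 1
t2 = ~(1 ^ 0) = 0
t3 = ~(0 & 0) = 1
t4 = ~(0 ^ 1) = 0
t5 = ~(0 ^ 0) = 1
t6 = ~(1 & 1) = 0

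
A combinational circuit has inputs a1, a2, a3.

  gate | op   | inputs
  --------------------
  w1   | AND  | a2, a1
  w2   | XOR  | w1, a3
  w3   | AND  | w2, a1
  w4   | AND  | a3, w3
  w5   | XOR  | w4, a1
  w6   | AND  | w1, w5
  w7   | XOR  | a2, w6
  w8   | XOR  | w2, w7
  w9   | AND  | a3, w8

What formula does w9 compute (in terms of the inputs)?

w1 = a2 AND a1
w2 = w1 XOR a3 = (a2 AND a1) XOR a3
w3 = w2 AND a1 = ((a2 AND a1) XOR a3) AND a1
w4 = a3 AND w3 = a3 AND (((a2 AND a1) XOR a3) AND a1)
w5 = w4 XOR a1 = (a3 AND (((a2 AND a1) XOR a3) AND a1)) XOR a1
w6 = w1 AND w5 = (a2 AND a1) AND ((a3 AND (((a2 AND a1) XOR a3) AND a1)) XOR a1)
w7 = a2 XOR w6 = a2 XOR ((a2 AND a1) AND ((a3 AND (((a2 AND a1) XOR a3) AND a1)) XOR a1))
w8 = w2 XOR w7 = ((a2 AND a1) XOR a3) XOR (a2 XOR ((a2 AND a1) AND ((a3 AND (((a2 AND a1) XOR a3) AND a1)) XOR a1)))
w9 = a3 AND w8 = a3 AND (((a2 AND a1) XOR a3) XOR (a2 XOR ((a2 AND a1) AND ((a3 AND (((a2 AND a1) XOR a3) AND a1)) XOR a1))))

a3 AND (((a2 AND a1) XOR a3) XOR (a2 XOR ((a2 AND a1) AND ((a3 AND (((a2 AND a1) XOR a3) AND a1)) XOR a1))))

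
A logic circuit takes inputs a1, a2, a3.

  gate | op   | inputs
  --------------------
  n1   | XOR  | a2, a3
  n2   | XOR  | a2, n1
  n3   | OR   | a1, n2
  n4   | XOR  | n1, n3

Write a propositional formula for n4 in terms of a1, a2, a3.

n1 = a2 XOR a3
n2 = a2 XOR n1 = a2 XOR (a2 XOR a3)
n3 = a1 OR n2 = a1 OR (a2 XOR (a2 XOR a3))
n4 = n1 XOR n3 = (a2 XOR a3) XOR (a1 OR (a2 XOR (a2 XOR a3)))

(a2 XOR a3) XOR (a1 OR (a2 XOR (a2 XOR a3)))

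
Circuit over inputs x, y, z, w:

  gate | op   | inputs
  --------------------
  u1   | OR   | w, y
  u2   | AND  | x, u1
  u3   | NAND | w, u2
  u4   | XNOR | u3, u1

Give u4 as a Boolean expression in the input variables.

(w NAND (x AND (w OR y))) XNOR (w OR y)

u1 = w OR y
u2 = x AND u1 = x AND (w OR y)
u3 = w NAND u2 = w NAND (x AND (w OR y))
u4 = u3 XNOR u1 = (w NAND (x AND (w OR y))) XNOR (w OR y)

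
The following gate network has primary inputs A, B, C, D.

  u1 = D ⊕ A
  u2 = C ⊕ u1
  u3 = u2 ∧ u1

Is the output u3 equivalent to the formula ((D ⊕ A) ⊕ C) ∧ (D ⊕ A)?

Yes

u1 = D ⊕ A
u2 = C ⊕ u1 = C ⊕ (D ⊕ A)
u3 = u2 ∧ u1 = (C ⊕ (D ⊕ A)) ∧ (D ⊕ A)
At A=0, B=0, C=0, D=0: circuit gives 0, formula gives 0.
At A=0, B=0, C=0, D=1: circuit gives 1, formula gives 1.
Agrees on all 16 inputs.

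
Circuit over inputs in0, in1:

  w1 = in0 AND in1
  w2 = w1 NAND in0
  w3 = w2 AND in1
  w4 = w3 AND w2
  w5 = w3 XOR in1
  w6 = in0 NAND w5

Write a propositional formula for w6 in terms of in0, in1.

w1 = in0 AND in1
w2 = w1 NAND in0 = (in0 AND in1) NAND in0
w3 = w2 AND in1 = ((in0 AND in1) NAND in0) AND in1
w5 = w3 XOR in1 = (((in0 AND in1) NAND in0) AND in1) XOR in1
w6 = in0 NAND w5 = in0 NAND ((((in0 AND in1) NAND in0) AND in1) XOR in1)

in0 NAND ((((in0 AND in1) NAND in0) AND in1) XOR in1)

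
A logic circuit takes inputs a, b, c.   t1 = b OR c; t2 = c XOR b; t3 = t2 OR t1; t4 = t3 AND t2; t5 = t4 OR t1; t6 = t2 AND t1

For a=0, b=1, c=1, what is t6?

t1 = 1 OR 1 = 1
t2 = 1 XOR 1 = 0
t6 = 0 AND 1 = 0

0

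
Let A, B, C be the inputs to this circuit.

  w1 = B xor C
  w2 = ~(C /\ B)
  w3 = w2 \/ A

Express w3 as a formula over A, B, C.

w2 = ~(C /\ B)
w3 = w2 \/ A = (~(C /\ B)) \/ A

(~(C /\ B)) \/ A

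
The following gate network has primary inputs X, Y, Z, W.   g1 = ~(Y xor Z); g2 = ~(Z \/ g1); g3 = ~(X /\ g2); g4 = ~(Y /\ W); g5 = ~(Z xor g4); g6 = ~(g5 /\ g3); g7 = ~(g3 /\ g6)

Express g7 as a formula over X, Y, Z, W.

~((~(X /\ (~(Z \/ (~(Y xor Z)))))) /\ (~((~(Z xor (~(Y /\ W)))) /\ (~(X /\ (~(Z \/ (~(Y xor Z)))))))))

g1 = ~(Y xor Z)
g2 = ~(Z \/ g1) = ~(Z \/ (~(Y xor Z)))
g3 = ~(X /\ g2) = ~(X /\ (~(Z \/ (~(Y xor Z)))))
g4 = ~(Y /\ W)
g5 = ~(Z xor g4) = ~(Z xor (~(Y /\ W)))
g6 = ~(g5 /\ g3) = ~((~(Z xor (~(Y /\ W)))) /\ (~(X /\ (~(Z \/ (~(Y xor Z)))))))
g7 = ~(g3 /\ g6) = ~((~(X /\ (~(Z \/ (~(Y xor Z)))))) /\ (~((~(Z xor (~(Y /\ W)))) /\ (~(X /\ (~(Z \/ (~(Y xor Z)))))))))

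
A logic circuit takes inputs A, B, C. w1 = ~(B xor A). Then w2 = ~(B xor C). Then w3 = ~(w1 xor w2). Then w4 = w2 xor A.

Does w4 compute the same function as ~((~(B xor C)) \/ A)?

w2 = ~(B xor C)
w4 = w2 xor A = (~(B xor C)) xor A
At A=0, B=0, C=0: circuit gives 1, formula gives 0.

No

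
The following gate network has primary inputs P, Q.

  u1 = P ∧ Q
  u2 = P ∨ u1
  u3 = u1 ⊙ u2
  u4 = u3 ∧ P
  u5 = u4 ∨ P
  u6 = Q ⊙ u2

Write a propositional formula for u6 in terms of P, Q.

u1 = P ∧ Q
u2 = P ∨ u1 = P ∨ (P ∧ Q)
u6 = Q ⊙ u2 = Q ⊙ (P ∨ (P ∧ Q))

Q ⊙ (P ∨ (P ∧ Q))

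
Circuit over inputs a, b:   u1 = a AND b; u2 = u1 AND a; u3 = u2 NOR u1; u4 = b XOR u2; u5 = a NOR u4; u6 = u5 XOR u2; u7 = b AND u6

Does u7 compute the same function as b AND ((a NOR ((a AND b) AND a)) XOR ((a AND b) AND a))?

No

u1 = a AND b
u2 = u1 AND a = (a AND b) AND a
u4 = b XOR u2 = b XOR ((a AND b) AND a)
u5 = a NOR u4 = a NOR (b XOR ((a AND b) AND a))
u6 = u5 XOR u2 = (a NOR (b XOR ((a AND b) AND a))) XOR ((a AND b) AND a)
u7 = b AND u6 = b AND ((a NOR (b XOR ((a AND b) AND a))) XOR ((a AND b) AND a))
At a=0, b=1: circuit gives 0, formula gives 1.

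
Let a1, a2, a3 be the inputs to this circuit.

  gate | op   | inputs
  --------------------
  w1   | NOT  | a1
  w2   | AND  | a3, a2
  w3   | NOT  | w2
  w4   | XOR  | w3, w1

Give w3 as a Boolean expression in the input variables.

NOT (a3 AND a2)

w2 = a3 AND a2
w3 = NOT w2 = NOT (a3 AND a2)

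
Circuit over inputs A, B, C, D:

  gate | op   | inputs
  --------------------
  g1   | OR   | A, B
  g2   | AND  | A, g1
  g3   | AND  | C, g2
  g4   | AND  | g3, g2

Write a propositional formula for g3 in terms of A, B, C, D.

C AND (A AND (A OR B))

g1 = A OR B
g2 = A AND g1 = A AND (A OR B)
g3 = C AND g2 = C AND (A AND (A OR B))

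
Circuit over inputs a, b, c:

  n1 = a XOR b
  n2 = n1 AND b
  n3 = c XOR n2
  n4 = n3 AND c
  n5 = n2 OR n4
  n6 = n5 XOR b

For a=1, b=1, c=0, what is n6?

1

n1 = 1 XOR 1 = 0
n2 = 0 AND 1 = 0
n3 = 0 XOR 0 = 0
n4 = 0 AND 0 = 0
n5 = 0 OR 0 = 0
n6 = 0 XOR 1 = 1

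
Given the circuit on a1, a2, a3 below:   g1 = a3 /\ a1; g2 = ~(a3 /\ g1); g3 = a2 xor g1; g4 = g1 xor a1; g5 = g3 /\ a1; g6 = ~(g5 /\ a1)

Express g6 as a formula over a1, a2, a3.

~(((a2 xor (a3 /\ a1)) /\ a1) /\ a1)

g1 = a3 /\ a1
g3 = a2 xor g1 = a2 xor (a3 /\ a1)
g5 = g3 /\ a1 = (a2 xor (a3 /\ a1)) /\ a1
g6 = ~(g5 /\ a1) = ~(((a2 xor (a3 /\ a1)) /\ a1) /\ a1)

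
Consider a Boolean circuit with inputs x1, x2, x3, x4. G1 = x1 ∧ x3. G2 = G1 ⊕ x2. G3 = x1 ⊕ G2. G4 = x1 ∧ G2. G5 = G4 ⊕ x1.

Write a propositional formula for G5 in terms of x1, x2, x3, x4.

(x1 ∧ ((x1 ∧ x3) ⊕ x2)) ⊕ x1

G1 = x1 ∧ x3
G2 = G1 ⊕ x2 = (x1 ∧ x3) ⊕ x2
G4 = x1 ∧ G2 = x1 ∧ ((x1 ∧ x3) ⊕ x2)
G5 = G4 ⊕ x1 = (x1 ∧ ((x1 ∧ x3) ⊕ x2)) ⊕ x1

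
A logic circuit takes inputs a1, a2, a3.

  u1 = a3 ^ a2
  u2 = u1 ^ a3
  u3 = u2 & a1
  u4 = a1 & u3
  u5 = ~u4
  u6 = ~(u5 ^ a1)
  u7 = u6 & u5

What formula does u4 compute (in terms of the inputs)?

u1 = a3 ^ a2
u2 = u1 ^ a3 = (a3 ^ a2) ^ a3
u3 = u2 & a1 = ((a3 ^ a2) ^ a3) & a1
u4 = a1 & u3 = a1 & (((a3 ^ a2) ^ a3) & a1)

a1 & (((a3 ^ a2) ^ a3) & a1)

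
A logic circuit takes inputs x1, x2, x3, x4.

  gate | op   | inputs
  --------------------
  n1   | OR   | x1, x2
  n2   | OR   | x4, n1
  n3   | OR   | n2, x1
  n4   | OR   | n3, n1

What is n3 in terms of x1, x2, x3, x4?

n1 = x1 OR x2
n2 = x4 OR n1 = x4 OR (x1 OR x2)
n3 = n2 OR x1 = (x4 OR (x1 OR x2)) OR x1

(x4 OR (x1 OR x2)) OR x1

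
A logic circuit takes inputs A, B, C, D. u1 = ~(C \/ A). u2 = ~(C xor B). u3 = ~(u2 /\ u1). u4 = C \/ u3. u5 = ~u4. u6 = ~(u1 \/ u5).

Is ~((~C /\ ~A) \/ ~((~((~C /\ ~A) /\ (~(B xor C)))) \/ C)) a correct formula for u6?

u1 = ~(C \/ A)
u2 = ~(C xor B)
u3 = ~(u2 /\ u1) = ~((~(C xor B)) /\ (~(C \/ A)))
u4 = C \/ u3 = C \/ (~((~(C xor B)) /\ (~(C \/ A))))
u5 = ~u4 = ~(C \/ (~((~(C xor B)) /\ (~(C \/ A)))))
u6 = ~(u1 \/ u5) = ~((~(C \/ A)) \/ ~(C \/ (~((~(C xor B)) /\ (~(C \/ A))))))
At A=0, B=0, C=0, D=0: circuit gives 0, formula gives 0.
At A=0, B=0, C=1, D=0: circuit gives 1, formula gives 1.
Agrees on all 16 inputs.

Yes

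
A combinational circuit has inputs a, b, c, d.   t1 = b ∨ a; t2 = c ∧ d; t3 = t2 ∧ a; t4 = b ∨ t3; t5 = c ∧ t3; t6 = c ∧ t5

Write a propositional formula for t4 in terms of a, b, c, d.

t2 = c ∧ d
t3 = t2 ∧ a = (c ∧ d) ∧ a
t4 = b ∨ t3 = b ∨ ((c ∧ d) ∧ a)

b ∨ ((c ∧ d) ∧ a)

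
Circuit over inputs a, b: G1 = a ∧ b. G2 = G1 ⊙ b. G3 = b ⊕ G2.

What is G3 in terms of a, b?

G1 = a ∧ b
G2 = G1 ⊙ b = (a ∧ b) ⊙ b
G3 = b ⊕ G2 = b ⊕ ((a ∧ b) ⊙ b)

b ⊕ ((a ∧ b) ⊙ b)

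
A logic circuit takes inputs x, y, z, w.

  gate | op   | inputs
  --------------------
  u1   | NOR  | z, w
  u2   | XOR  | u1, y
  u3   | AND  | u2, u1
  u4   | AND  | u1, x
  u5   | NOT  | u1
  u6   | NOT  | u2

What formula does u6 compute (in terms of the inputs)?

NOT ((z NOR w) XOR y)

u1 = z NOR w
u2 = u1 XOR y = (z NOR w) XOR y
u6 = NOT u2 = NOT ((z NOR w) XOR y)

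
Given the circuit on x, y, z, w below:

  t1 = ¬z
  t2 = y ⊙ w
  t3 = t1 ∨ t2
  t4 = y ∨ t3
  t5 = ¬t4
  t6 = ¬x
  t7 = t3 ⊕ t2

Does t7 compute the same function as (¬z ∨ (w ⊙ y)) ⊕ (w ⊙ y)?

t1 = ¬z
t2 = y ⊙ w
t3 = t1 ∨ t2 = ¬z ∨ (y ⊙ w)
t7 = t3 ⊕ t2 = (¬z ∨ (y ⊙ w)) ⊕ (y ⊙ w)
At x=0, y=0, z=0, w=0: circuit gives 0, formula gives 0.
At x=0, y=0, z=0, w=1: circuit gives 1, formula gives 1.
Agrees on all 16 inputs.

Yes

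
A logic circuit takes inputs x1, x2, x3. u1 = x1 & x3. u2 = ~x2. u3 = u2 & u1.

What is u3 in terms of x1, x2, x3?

u1 = x1 & x3
u2 = ~x2
u3 = u2 & u1 = ~x2 & (x1 & x3)

~x2 & (x1 & x3)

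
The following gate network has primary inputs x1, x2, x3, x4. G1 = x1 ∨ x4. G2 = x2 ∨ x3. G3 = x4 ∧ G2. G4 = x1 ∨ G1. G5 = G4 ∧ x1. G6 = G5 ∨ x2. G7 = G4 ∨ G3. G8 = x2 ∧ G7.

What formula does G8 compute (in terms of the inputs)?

G1 = x1 ∨ x4
G2 = x2 ∨ x3
G3 = x4 ∧ G2 = x4 ∧ (x2 ∨ x3)
G4 = x1 ∨ G1 = x1 ∨ (x1 ∨ x4)
G7 = G4 ∨ G3 = (x1 ∨ (x1 ∨ x4)) ∨ (x4 ∧ (x2 ∨ x3))
G8 = x2 ∧ G7 = x2 ∧ ((x1 ∨ (x1 ∨ x4)) ∨ (x4 ∧ (x2 ∨ x3)))

x2 ∧ ((x1 ∨ (x1 ∨ x4)) ∨ (x4 ∧ (x2 ∨ x3)))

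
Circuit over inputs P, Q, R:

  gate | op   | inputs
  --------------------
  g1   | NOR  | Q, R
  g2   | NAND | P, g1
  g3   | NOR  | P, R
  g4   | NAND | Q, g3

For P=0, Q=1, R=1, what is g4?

g3 = 0 NOR 1 = 0
g4 = 1 NAND 0 = 1

1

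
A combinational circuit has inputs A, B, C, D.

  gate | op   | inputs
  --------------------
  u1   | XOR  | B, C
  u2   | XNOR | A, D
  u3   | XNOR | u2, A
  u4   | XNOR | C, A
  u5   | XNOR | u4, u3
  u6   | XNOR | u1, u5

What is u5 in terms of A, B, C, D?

(C XNOR A) XNOR ((A XNOR D) XNOR A)

u2 = A XNOR D
u3 = u2 XNOR A = (A XNOR D) XNOR A
u4 = C XNOR A
u5 = u4 XNOR u3 = (C XNOR A) XNOR ((A XNOR D) XNOR A)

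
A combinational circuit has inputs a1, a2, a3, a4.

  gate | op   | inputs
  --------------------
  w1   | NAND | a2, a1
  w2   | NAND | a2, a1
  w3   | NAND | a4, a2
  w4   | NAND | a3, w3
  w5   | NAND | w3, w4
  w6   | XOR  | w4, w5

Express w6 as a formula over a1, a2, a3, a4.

w3 = a4 NAND a2
w4 = a3 NAND w3 = a3 NAND (a4 NAND a2)
w5 = w3 NAND w4 = (a4 NAND a2) NAND (a3 NAND (a4 NAND a2))
w6 = w4 XOR w5 = (a3 NAND (a4 NAND a2)) XOR ((a4 NAND a2) NAND (a3 NAND (a4 NAND a2)))

(a3 NAND (a4 NAND a2)) XOR ((a4 NAND a2) NAND (a3 NAND (a4 NAND a2)))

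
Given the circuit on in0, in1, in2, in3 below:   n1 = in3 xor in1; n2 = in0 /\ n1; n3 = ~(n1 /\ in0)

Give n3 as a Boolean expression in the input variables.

~((in3 xor in1) /\ in0)

n1 = in3 xor in1
n3 = ~(n1 /\ in0) = ~((in3 xor in1) /\ in0)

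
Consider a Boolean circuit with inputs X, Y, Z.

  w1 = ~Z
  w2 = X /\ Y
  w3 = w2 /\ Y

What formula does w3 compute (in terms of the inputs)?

(X /\ Y) /\ Y

w2 = X /\ Y
w3 = w2 /\ Y = (X /\ Y) /\ Y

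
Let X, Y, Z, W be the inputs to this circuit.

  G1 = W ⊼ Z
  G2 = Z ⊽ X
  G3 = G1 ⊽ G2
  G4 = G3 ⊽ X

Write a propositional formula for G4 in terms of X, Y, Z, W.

G1 = W ⊼ Z
G2 = Z ⊽ X
G3 = G1 ⊽ G2 = (W ⊼ Z) ⊽ (Z ⊽ X)
G4 = G3 ⊽ X = ((W ⊼ Z) ⊽ (Z ⊽ X)) ⊽ X

((W ⊼ Z) ⊽ (Z ⊽ X)) ⊽ X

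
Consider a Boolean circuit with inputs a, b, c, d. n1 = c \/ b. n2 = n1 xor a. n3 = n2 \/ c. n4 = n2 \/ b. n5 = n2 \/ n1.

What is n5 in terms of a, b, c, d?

n1 = c \/ b
n2 = n1 xor a = (c \/ b) xor a
n5 = n2 \/ n1 = ((c \/ b) xor a) \/ (c \/ b)

((c \/ b) xor a) \/ (c \/ b)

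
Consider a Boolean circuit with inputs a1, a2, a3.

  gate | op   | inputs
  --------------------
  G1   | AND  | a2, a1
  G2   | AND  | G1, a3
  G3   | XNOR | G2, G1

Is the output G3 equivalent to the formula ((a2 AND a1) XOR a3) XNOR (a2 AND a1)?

G1 = a2 AND a1
G2 = G1 AND a3 = (a2 AND a1) AND a3
G3 = G2 XNOR G1 = ((a2 AND a1) AND a3) XNOR (a2 AND a1)
At a1=0, a2=0, a3=1: circuit gives 1, formula gives 0.

No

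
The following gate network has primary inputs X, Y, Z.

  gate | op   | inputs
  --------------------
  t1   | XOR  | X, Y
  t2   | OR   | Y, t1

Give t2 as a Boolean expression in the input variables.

Y OR (X XOR Y)

t1 = X XOR Y
t2 = Y OR t1 = Y OR (X XOR Y)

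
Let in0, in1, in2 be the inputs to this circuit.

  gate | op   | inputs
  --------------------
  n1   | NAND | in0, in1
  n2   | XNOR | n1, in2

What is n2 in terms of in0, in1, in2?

(in0 NAND in1) XNOR in2

n1 = in0 NAND in1
n2 = n1 XNOR in2 = (in0 NAND in1) XNOR in2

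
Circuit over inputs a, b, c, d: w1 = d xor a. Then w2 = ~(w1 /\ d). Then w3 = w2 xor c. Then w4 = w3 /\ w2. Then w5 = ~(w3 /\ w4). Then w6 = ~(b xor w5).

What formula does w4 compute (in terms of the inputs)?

w1 = d xor a
w2 = ~(w1 /\ d) = ~((d xor a) /\ d)
w3 = w2 xor c = (~((d xor a) /\ d)) xor c
w4 = w3 /\ w2 = ((~((d xor a) /\ d)) xor c) /\ (~((d xor a) /\ d))

((~((d xor a) /\ d)) xor c) /\ (~((d xor a) /\ d))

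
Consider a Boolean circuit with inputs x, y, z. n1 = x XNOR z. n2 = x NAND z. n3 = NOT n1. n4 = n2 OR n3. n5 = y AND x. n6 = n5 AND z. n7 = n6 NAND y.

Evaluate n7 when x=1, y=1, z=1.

0

n5 = 1 AND 1 = 1
n6 = 1 AND 1 = 1
n7 = 1 NAND 1 = 0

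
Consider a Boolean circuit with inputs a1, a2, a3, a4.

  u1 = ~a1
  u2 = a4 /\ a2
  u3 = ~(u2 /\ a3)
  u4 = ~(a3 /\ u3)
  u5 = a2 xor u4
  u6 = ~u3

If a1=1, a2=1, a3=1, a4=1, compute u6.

1

u2 = 1 /\ 1 = 1
u3 = ~(1 /\ 1) = 0
u6 = ~0 = 1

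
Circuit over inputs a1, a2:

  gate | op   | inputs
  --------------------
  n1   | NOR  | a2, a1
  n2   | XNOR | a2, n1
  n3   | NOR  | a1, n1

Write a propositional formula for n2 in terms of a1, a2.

n1 = a2 NOR a1
n2 = a2 XNOR n1 = a2 XNOR (a2 NOR a1)

a2 XNOR (a2 NOR a1)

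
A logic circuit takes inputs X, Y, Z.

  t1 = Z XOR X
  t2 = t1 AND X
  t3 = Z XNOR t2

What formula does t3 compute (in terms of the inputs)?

Z XNOR ((Z XOR X) AND X)

t1 = Z XOR X
t2 = t1 AND X = (Z XOR X) AND X
t3 = Z XNOR t2 = Z XNOR ((Z XOR X) AND X)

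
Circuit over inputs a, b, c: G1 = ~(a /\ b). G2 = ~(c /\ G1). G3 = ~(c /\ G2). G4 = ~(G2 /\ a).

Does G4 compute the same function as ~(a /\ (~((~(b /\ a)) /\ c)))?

G1 = ~(a /\ b)
G2 = ~(c /\ G1) = ~(c /\ (~(a /\ b)))
G4 = ~(G2 /\ a) = ~((~(c /\ (~(a /\ b)))) /\ a)
At a=1, b=0, c=0: circuit gives 0, formula gives 0.
At a=0, b=0, c=0: circuit gives 1, formula gives 1.
Agrees on all 8 inputs.

Yes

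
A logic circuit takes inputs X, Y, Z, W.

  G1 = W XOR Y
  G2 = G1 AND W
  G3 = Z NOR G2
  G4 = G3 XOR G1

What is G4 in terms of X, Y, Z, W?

G1 = W XOR Y
G2 = G1 AND W = (W XOR Y) AND W
G3 = Z NOR G2 = Z NOR ((W XOR Y) AND W)
G4 = G3 XOR G1 = (Z NOR ((W XOR Y) AND W)) XOR (W XOR Y)

(Z NOR ((W XOR Y) AND W)) XOR (W XOR Y)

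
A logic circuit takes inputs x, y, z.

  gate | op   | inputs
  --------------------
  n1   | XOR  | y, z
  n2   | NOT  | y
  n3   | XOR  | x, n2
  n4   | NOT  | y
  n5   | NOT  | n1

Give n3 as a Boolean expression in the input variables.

x XOR NOT y

n2 = NOT y
n3 = x XOR n2 = x XOR NOT y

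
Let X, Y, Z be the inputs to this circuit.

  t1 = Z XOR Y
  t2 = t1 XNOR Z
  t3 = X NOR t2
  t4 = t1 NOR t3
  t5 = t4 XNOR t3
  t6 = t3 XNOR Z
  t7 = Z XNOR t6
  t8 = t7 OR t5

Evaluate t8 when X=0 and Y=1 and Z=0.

1

t1 = 0 XOR 1 = 1
t2 = 1 XNOR 0 = 0
t3 = 0 NOR 0 = 1
t4 = 1 NOR 1 = 0
t5 = 0 XNOR 1 = 0
t6 = 1 XNOR 0 = 0
t7 = 0 XNOR 0 = 1
t8 = 1 OR 0 = 1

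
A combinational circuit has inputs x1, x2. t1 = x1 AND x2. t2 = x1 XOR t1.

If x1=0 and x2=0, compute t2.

0

t1 = 0 AND 0 = 0
t2 = 0 XOR 0 = 0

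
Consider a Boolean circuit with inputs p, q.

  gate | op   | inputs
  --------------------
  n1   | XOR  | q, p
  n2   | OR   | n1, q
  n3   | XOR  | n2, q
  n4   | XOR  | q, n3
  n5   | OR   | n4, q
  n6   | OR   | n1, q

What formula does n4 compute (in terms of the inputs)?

n1 = q XOR p
n2 = n1 OR q = (q XOR p) OR q
n3 = n2 XOR q = ((q XOR p) OR q) XOR q
n4 = q XOR n3 = q XOR (((q XOR p) OR q) XOR q)

q XOR (((q XOR p) OR q) XOR q)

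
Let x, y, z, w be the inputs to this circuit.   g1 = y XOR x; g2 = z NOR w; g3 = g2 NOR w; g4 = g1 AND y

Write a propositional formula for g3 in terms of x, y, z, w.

(z NOR w) NOR w

g2 = z NOR w
g3 = g2 NOR w = (z NOR w) NOR w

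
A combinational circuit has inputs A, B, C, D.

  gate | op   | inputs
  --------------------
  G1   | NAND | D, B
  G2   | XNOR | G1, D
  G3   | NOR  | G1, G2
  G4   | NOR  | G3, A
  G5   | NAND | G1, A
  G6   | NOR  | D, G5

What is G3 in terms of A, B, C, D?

(D NAND B) NOR ((D NAND B) XNOR D)

G1 = D NAND B
G2 = G1 XNOR D = (D NAND B) XNOR D
G3 = G1 NOR G2 = (D NAND B) NOR ((D NAND B) XNOR D)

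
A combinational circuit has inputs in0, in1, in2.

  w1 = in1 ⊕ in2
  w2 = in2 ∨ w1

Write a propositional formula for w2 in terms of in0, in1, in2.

w1 = in1 ⊕ in2
w2 = in2 ∨ w1 = in2 ∨ (in1 ⊕ in2)

in2 ∨ (in1 ⊕ in2)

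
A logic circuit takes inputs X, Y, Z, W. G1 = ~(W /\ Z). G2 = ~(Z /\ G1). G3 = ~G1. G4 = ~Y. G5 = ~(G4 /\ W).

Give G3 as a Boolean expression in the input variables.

G1 = ~(W /\ Z)
G3 = ~G1 = ~(~(W /\ Z))

~(~(W /\ Z))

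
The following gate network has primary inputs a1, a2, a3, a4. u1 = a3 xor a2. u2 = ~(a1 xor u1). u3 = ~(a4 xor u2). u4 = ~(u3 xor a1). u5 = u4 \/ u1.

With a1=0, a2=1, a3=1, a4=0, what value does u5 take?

1

u1 = 1 xor 1 = 0
u2 = ~(0 xor 0) = 1
u3 = ~(0 xor 1) = 0
u4 = ~(0 xor 0) = 1
u5 = 1 \/ 0 = 1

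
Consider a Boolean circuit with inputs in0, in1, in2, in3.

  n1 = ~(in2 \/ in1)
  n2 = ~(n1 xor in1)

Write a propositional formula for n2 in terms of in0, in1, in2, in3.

~((~(in2 \/ in1)) xor in1)

n1 = ~(in2 \/ in1)
n2 = ~(n1 xor in1) = ~((~(in2 \/ in1)) xor in1)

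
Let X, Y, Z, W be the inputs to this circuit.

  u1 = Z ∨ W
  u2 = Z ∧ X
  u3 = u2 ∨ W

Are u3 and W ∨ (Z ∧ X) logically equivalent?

Yes

u2 = Z ∧ X
u3 = u2 ∨ W = (Z ∧ X) ∨ W
At X=0, Y=0, Z=0, W=0: circuit gives 0, formula gives 0.
At X=0, Y=0, Z=0, W=1: circuit gives 1, formula gives 1.
Agrees on all 16 inputs.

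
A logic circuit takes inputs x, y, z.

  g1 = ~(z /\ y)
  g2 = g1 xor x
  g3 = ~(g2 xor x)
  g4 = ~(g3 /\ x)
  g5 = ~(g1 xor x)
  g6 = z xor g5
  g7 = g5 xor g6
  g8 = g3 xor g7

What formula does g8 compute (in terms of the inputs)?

g1 = ~(z /\ y)
g2 = g1 xor x = (~(z /\ y)) xor x
g3 = ~(g2 xor x) = ~(((~(z /\ y)) xor x) xor x)
g5 = ~(g1 xor x) = ~((~(z /\ y)) xor x)
g6 = z xor g5 = z xor (~((~(z /\ y)) xor x))
g7 = g5 xor g6 = (~((~(z /\ y)) xor x)) xor (z xor (~((~(z /\ y)) xor x)))
g8 = g3 xor g7 = (~(((~(z /\ y)) xor x) xor x)) xor ((~((~(z /\ y)) xor x)) xor (z xor (~((~(z /\ y)) xor x))))

(~(((~(z /\ y)) xor x) xor x)) xor ((~((~(z /\ y)) xor x)) xor (z xor (~((~(z /\ y)) xor x))))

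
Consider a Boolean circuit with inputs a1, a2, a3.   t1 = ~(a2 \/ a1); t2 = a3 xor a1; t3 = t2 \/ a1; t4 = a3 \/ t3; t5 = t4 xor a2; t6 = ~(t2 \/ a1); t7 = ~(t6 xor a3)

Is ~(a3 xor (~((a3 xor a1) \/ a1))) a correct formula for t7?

Yes

t2 = a3 xor a1
t6 = ~(t2 \/ a1) = ~((a3 xor a1) \/ a1)
t7 = ~(t6 xor a3) = ~((~((a3 xor a1) \/ a1)) xor a3)
At a1=0, a2=0, a3=0: circuit gives 0, formula gives 0.
At a1=1, a2=0, a3=0: circuit gives 1, formula gives 1.
Agrees on all 8 inputs.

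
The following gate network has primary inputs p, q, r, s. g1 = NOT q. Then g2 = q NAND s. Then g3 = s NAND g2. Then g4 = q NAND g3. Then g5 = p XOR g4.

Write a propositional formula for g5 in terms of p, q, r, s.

g2 = q NAND s
g3 = s NAND g2 = s NAND (q NAND s)
g4 = q NAND g3 = q NAND (s NAND (q NAND s))
g5 = p XOR g4 = p XOR (q NAND (s NAND (q NAND s)))

p XOR (q NAND (s NAND (q NAND s)))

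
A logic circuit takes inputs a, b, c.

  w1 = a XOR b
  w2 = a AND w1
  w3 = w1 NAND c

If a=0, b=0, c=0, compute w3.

w1 = 0 XOR 0 = 0
w3 = 0 NAND 0 = 1

1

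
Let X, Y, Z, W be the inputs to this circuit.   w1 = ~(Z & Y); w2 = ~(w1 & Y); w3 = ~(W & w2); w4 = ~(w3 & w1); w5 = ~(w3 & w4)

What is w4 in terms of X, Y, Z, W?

~((~(W & (~((~(Z & Y)) & Y)))) & (~(Z & Y)))

w1 = ~(Z & Y)
w2 = ~(w1 & Y) = ~((~(Z & Y)) & Y)
w3 = ~(W & w2) = ~(W & (~((~(Z & Y)) & Y)))
w4 = ~(w3 & w1) = ~((~(W & (~((~(Z & Y)) & Y)))) & (~(Z & Y)))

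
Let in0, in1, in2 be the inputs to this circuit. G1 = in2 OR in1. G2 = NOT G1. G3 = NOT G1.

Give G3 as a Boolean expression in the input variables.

NOT (in2 OR in1)

G1 = in2 OR in1
G3 = NOT G1 = NOT (in2 OR in1)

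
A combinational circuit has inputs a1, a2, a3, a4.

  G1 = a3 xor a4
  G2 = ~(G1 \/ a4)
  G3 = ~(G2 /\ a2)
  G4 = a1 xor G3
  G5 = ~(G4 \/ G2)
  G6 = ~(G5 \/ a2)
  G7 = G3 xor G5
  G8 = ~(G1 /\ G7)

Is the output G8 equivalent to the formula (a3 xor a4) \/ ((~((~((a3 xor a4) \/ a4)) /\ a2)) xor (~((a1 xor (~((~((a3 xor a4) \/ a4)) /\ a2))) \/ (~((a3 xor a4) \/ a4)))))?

No

G1 = a3 xor a4
G2 = ~(G1 \/ a4) = ~((a3 xor a4) \/ a4)
G3 = ~(G2 /\ a2) = ~((~((a3 xor a4) \/ a4)) /\ a2)
G4 = a1 xor G3 = a1 xor (~((~((a3 xor a4) \/ a4)) /\ a2))
G5 = ~(G4 \/ G2) = ~((a1 xor (~((~((a3 xor a4) \/ a4)) /\ a2))) \/ (~((a3 xor a4) \/ a4)))
G7 = G3 xor G5 = (~((~((a3 xor a4) \/ a4)) /\ a2)) xor (~((a1 xor (~((~((a3 xor a4) \/ a4)) /\ a2))) \/ (~((a3 xor a4) \/ a4))))
G8 = ~(G1 /\ G7) = ~((a3 xor a4) /\ ((~((~((a3 xor a4) \/ a4)) /\ a2)) xor (~((a1 xor (~((~((a3 xor a4) \/ a4)) /\ a2))) \/ (~((a3 xor a4) \/ a4))))))
At a1=0, a2=0, a3=0, a4=1: circuit gives 0, formula gives 1.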